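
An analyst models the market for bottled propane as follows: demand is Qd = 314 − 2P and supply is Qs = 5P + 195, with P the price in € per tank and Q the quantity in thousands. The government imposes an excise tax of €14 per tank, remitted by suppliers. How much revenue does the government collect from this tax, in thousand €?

Before the tax: set 314 − 2P = 5P + 195 → P* = €17, Q* = 280.
With the tax collected from suppliers, supply shifts: Qs = 5(P − 14) + 195.
New equilibrium: buyers pay €27, suppliers receive €13, Q = 260. (Wedge: Pb − Ps = 14.)
Revenue = t · Q = 14 · 260 = €3640.

Tax revenue = €3640 thousand.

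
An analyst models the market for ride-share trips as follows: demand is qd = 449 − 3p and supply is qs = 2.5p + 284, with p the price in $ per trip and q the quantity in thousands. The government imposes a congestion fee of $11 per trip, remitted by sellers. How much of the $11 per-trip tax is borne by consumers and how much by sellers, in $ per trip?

Without the tax, 449 − 3p = 2.5p + 284 gives 5.5p = 165, so p* = $30 and q* = 359.
With the tax collected from sellers, supply shifts: qs = 2.5(p − 11) + 284.
New equilibrium: consumers pay $35, sellers receive $24, q = 344. (Wedge: pb − ps = 11.)
Burden on consumers: $5; on sellers: $6. (They sum to $11.)
The less price-elastic side of the market bears the larger share of a per-unit tax.

Consumers bear $5 per trip; sellers bear $6 per trip.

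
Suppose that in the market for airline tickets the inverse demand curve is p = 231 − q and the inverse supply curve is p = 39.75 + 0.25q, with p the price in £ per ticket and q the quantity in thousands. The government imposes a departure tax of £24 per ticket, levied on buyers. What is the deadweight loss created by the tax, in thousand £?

Inverting to q(p) form: qd = 231 − p; qs = 4p − 159.
Without the tax, 231 − p = 4p − 159 gives 5p = 390, so p* = £78 and q* = 153.
With the tax collected from buyers, demand (in seller-price terms) shifts: qd = 231 − (p + 24).
Solving gives q = 133.8 with buyers paying £97.2 and suppliers receiving £73.2 (the £24 wedge).
Quantity falls by |ΔQ| = |153 − 133.8| = 19.2.
DWL = ½ · t · |ΔQ| = ½ · 24 · 19.2 = £230.4.

Deadweight loss = £230.4 thousand.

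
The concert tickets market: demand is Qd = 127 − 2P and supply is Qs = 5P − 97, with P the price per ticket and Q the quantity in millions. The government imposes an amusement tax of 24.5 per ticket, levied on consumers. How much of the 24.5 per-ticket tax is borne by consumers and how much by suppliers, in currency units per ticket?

Without the tax, 127 − 2P = 5P − 97 gives 7P = 224, so P* = 32 and Q* = 63.
With the tax collected from consumers, demand (in seller-price terms) shifts: Qd = 127 − 2(P + 24.5).
Solving gives Q = 28 with consumers paying 49.5 and suppliers receiving 25 (the 24.5 wedge).
Burden on consumers: 17.5; on suppliers: 7. (They sum to 24.5.)

Consumers bear 17.5 per ticket; suppliers bear 7 per ticket.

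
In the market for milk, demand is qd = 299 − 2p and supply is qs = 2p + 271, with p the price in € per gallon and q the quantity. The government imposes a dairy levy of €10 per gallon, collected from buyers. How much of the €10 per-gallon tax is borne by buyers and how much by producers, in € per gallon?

Before the tax: set 299 − 2p = 2p + 271 → p* = €7, q* = 285.
With the tax collected from buyers, demand (in seller-price terms) shifts: qd = 299 − 2(p + 10).
New equilibrium: buyers pay €12, producers receive €2, q = 275. (Wedge: pb − ps = 10.)
Burden on buyers: €5; on producers: €5. (They sum to €10.)
The less price-elastic side of the market bears the larger share of a per-unit tax.

Buyers bear €5 per gallon; producers bear €5 per gallon.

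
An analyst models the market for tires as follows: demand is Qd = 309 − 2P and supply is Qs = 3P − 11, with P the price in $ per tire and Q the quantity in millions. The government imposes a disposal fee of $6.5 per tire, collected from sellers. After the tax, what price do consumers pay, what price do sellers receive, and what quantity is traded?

Consumers pay $67.9; sellers receive $61.4; quantity = 173.2.

Without the tax, 309 − 2P = 3P − 11 gives 5P = 320, so P* = $64 and Q* = 181.
With the tax collected from sellers, supply shifts: Qs = 3(P − 6.5) − 11.
New equilibrium: consumers pay $67.9, sellers receive $61.4, Q = 173.2. (Wedge: Pb − Ps = 6.5.)
The less price-elastic side of the market bears the larger share of a per-unit tax.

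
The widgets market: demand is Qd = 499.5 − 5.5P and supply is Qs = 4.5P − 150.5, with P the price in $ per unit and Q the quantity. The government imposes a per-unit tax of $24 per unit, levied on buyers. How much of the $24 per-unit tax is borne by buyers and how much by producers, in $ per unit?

Before the tax: set 499.5 − 5.5P = 4.5P − 150.5 → P* = $65, Q* = 142.
With the tax collected from buyers, demand (in seller-price terms) shifts: Qd = 499.5 − 5.5(P + 24).
New equilibrium: buyers pay $75.8, producers receive $51.8, Q = 82.6. (Wedge: Pb − Ps = 24.)
Burden on buyers: $10.8; on producers: $13.2. (They sum to $24.)
The less price-elastic side of the market bears the larger share of a per-unit tax.

Buyers bear $10.8 per unit; producers bear $13.2 per unit.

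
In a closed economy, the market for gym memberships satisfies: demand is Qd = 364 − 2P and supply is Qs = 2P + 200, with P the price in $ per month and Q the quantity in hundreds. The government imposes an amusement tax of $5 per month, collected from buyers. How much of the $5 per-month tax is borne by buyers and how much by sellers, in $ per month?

Buyers bear $2.5 per month; sellers bear $2.5 per month.

Before the tax: set 364 − 2P = 2P + 200 → P* = $41, Q* = 282.
With the tax collected from buyers, demand (in seller-price terms) shifts: Qd = 364 − 2(P + 5).
Solving gives Q = 277 with buyers paying $43.5 and sellers receiving $38.5 (the $5 wedge).
Burden on buyers: $2.5; on sellers: $2.5. (They sum to $5.)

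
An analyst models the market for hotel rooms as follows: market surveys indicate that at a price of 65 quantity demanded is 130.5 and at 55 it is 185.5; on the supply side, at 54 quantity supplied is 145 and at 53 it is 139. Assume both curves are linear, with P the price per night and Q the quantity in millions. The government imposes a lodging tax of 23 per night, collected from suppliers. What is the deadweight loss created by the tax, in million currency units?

Demand slope: (185.5 − 130.5)/(55 − 65) = -5.5, so Qd = 488 − 5.5P.
Supply slope: (139 − 145)/(53 − 54) = 6, so Qs = 6P − 179.
Before the tax: set 488 − 5.5P = 6P − 179 → P* = 58, Q* = 169.
With the tax collected from suppliers, supply shifts: Qs = 6(P − 23) − 179.
New equilibrium: consumers pay 70, suppliers receive 47, Q = 103. (Wedge: Pb − Ps = 23.)
Quantity falls by |ΔQ| = |169 − 103| = 66.
DWL = ½ · t · |ΔQ| = ½ · 23 · 66 = 759.

Deadweight loss = 759 million.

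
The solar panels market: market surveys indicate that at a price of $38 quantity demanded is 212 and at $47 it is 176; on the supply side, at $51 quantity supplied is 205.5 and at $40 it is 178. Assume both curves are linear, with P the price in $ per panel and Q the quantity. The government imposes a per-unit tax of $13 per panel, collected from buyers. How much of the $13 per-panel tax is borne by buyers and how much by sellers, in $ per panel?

Buyers bear $5 per panel; sellers bear $8 per panel.

Demand slope: (176 − 212)/(47 − 38) = -4, so Qd = 364 − 4P.
Supply slope: (178 − 205.5)/(40 − 51) = 2.5, so Qs = 2.5P + 78.
Before the tax: set 364 − 4P = 2.5P + 78 → P* = $44, Q* = 188.
With the tax collected from buyers, demand (in seller-price terms) shifts: Qd = 364 − 4(P + 13).
New equilibrium: buyers pay $49, sellers receive $36, Q = 168. (Wedge: Pb − Ps = 13.)
Burden on buyers: $5; on sellers: $8. (They sum to $13.)
The less price-elastic side of the market bears the larger share of a per-unit tax.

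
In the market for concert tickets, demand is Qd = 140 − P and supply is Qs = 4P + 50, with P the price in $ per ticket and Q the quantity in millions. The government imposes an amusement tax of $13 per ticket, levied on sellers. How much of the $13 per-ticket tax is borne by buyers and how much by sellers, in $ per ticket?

Buyers bear $10.4 per ticket; sellers bear $2.6 per ticket.

Before the tax: set 140 − P = 4P + 50 → P* = $18, Q* = 122.
With the tax collected from sellers, supply shifts: Qs = 4(P − 13) + 50.
New equilibrium: buyers pay $28.4, sellers receive $15.4, Q = 111.6. (Wedge: Pb − Ps = 13.)
Burden on buyers: $10.4; on sellers: $2.6. (They sum to $13.)
The less price-elastic side of the market bears the larger share of a per-unit tax.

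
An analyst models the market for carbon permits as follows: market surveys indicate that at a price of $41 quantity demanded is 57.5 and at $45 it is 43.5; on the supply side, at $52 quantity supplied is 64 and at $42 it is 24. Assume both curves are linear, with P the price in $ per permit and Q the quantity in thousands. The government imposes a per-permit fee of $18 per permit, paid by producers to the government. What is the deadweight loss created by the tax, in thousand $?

Demand slope: (43.5 − 57.5)/(45 − 41) = -3.5, so Qd = 201 − 3.5P.
Supply slope: (24 − 64)/(42 − 52) = 4, so Qs = 4P − 144.
Without the tax, 201 − 3.5P = 4P − 144 gives 7.5P = 345, so P* = $46 and Q* = 40.
With the tax collected from producers, supply shifts: Qs = 4(P − 18) − 144.
Solving gives Q = 6.4 with buyers paying $55.6 and producers receiving $37.6 (the $18 wedge).
Quantity falls by |ΔQ| = |40 − 6.4| = 33.6.
DWL = ½ · t · |ΔQ| = ½ · 18 · 33.6 = $302.4.

Deadweight loss = $302.4 thousand.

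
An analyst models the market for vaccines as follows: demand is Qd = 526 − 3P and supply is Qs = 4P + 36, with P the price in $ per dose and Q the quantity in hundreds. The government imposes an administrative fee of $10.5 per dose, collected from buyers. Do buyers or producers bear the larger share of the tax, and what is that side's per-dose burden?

Before the tax: set 526 − 3P = 4P + 36 → P* = $70, Q* = 316.
With the tax collected from buyers, demand (in seller-price terms) shifts: Qd = 526 − 3(P + 10.5).
New equilibrium: buyers pay $76, producers receive $65.5, Q = 298. (Wedge: Pb − Ps = 10.5.)
Per-dose burden: buyers $6, producers $4.5.
Buyers take the larger share because demand is less price-elastic here (demand slope 3 vs supply slope 4).
The less price-elastic side of the market bears the larger share of a per-unit tax.

Buyers bear the larger share: $6 per dose.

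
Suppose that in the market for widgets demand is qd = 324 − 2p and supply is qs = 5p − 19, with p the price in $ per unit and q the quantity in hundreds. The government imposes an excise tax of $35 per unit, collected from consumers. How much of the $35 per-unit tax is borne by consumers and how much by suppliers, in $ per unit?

Without the tax, 324 − 2p = 5p − 19 gives 7p = 343, so p* = $49 and q* = 226.
With the tax collected from consumers, demand (in seller-price terms) shifts: qd = 324 − 2(p + 35).
New equilibrium: consumers pay $74, suppliers receive $39, q = 176. (Wedge: pb − ps = 35.)
Burden on consumers: $25; on suppliers: $10. (They sum to $35.)
The less price-elastic side of the market bears the larger share of a per-unit tax.

Consumers bear $25 per unit; suppliers bear $10 per unit.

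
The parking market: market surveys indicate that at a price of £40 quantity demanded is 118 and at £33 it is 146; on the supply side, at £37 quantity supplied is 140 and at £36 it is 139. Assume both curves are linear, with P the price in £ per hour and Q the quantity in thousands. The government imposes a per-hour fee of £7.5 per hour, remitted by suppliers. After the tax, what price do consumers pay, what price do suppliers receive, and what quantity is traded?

Consumers pay £36.5; suppliers receive £29; quantity = 132.

Demand slope: (146 − 118)/(33 − 40) = -4, so Qd = 278 − 4P.
Supply slope: (139 − 140)/(36 − 37) = 1, so Qs = P + 103.
Without the tax, 278 − 4P = P + 103 gives 5P = 175, so P* = £35 and Q* = 138.
With the tax collected from suppliers, supply shifts: Qs = (P − 7.5) + 103.
New equilibrium: consumers pay £36.5, suppliers receive £29, Q = 132. (Wedge: Pb − Ps = 7.5.)
The less price-elastic side of the market bears the larger share of a per-unit tax.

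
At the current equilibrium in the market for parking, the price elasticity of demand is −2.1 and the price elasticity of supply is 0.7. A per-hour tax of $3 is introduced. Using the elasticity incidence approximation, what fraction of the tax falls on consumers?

Consumers' share ≈ 0.25.

Incidence ratio: consumers' share ≈ εs / (εs + |εd|) = 0.7 / (0.7 + 2.1) = 0.25.
Supply is the less elastic side, so consumers bear the smaller share.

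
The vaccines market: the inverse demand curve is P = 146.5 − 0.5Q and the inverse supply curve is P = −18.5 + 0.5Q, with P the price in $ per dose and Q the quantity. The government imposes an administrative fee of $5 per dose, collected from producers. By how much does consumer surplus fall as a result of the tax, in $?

Rewrite in direct form: Qd = 293 − 2P and Qs = 2P + 37.
Without the tax, 293 − 2P = 2P + 37 gives 4P = 256, so P* = $64 and Q* = 165.
With the tax collected from producers, supply shifts: Qs = 2(P − 5) + 37.
Solving gives Q = 160 with consumers paying $66.5 and producers receiving $61.5 (the $5 wedge).
ΔCS is the trapezoid between Q = 160 and Q = 165 of height $2.5: ½ · (165 + 160) · 2.5 = $406.25.

Consumer surplus falls by $406.25.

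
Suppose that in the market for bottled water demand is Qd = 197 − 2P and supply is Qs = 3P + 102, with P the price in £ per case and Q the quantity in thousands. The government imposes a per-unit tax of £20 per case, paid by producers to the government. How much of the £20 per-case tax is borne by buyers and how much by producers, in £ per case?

Without the tax, 197 − 2P = 3P + 102 gives 5P = 95, so P* = £19 and Q* = 159.
With the tax collected from producers, supply shifts: Qs = 3(P − 20) + 102.
New equilibrium: buyers pay £31, producers receive £11, Q = 135. (Wedge: Pb − Ps = 20.)
Burden on buyers: £12; on producers: £8. (They sum to £20.)
The less price-elastic side of the market bears the larger share of a per-unit tax.

Buyers bear £12 per case; producers bear £8 per case.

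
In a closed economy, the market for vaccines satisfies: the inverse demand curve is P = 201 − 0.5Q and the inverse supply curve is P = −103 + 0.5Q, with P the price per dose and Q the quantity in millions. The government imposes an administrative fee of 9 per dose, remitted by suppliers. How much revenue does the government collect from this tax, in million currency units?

Tax revenue = 2655 million.

Inverting to Q(P) form: Qd = 402 − 2P; Qs = 2P + 206.
Before the tax: set 402 − 2P = 2P + 206 → P* = 49, Q* = 304.
With the tax collected from suppliers, supply shifts: Qs = 2(P − 9) + 206.
New equilibrium: buyers pay 53.5, suppliers receive 44.5, Q = 295. (Wedge: Pb − Ps = 9.)
Revenue = t · Q = 9 · 295 = 2655.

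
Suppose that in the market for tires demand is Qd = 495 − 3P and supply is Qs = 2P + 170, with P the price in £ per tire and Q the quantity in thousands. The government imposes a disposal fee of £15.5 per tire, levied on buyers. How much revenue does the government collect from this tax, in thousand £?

Tax revenue = £4361.7 thousand.

Without the tax, 495 − 3P = 2P + 170 gives 5P = 325, so P* = £65 and Q* = 300.
With the tax collected from buyers, demand (in seller-price terms) shifts: Qd = 495 − 3(P + 15.5).
New equilibrium: buyers pay £71.2, sellers receive £55.7, Q = 281.4. (Wedge: Pb − Ps = 15.5.)
Revenue = t · Q = 15.5 · 281.4 = £4361.7.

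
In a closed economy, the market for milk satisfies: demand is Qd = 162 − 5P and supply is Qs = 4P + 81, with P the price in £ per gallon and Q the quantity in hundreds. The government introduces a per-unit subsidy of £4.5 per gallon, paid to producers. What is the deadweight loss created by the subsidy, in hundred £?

Deadweight loss = £22.5 hundred.

Without the subsidy, 162 − 5P = 4P + 81 gives 9P = 81, so P* = £9 and Q* = 117.
With a per-unit subsidy paid to producers, each receives P + 4.5 per unit sold, so supply becomes Qs = 4(P + 4.5) + 81.
New equilibrium: consumers pay £7, producers receive £11.5, Q = 127. (Wedge: Pb − Ps = −4.5.)
Quantity rises by |ΔQ| = |117 − 127| = 10.
DWL = ½ · t · |ΔQ| = ½ · 4.5 · 10 = £22.5.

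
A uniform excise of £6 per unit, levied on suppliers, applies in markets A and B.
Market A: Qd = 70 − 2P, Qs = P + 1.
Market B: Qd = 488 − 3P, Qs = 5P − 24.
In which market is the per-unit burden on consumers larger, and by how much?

Market A: pre-tax P* = £23, Q* = 24; post-tax Q = 20; per-unit burden on consumers = £2.
Market B: pre-tax P* = £64, Q* = 296; post-tax Q = 284.75; per-unit burden on consumers = £3.75.
Difference: £2 vs £3.75 → market B is larger by £1.75.

Market B, by £1.75.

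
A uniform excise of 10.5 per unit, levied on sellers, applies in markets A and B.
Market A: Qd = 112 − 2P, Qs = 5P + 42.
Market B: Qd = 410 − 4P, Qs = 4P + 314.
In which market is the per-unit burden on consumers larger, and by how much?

Market A: pre-tax P* = 10, Q* = 92; post-tax Q = 77; per-unit burden on consumers = 7.5.
Market B: pre-tax P* = 12, Q* = 362; post-tax Q = 341; per-unit burden on consumers = 5.25.
Difference: 7.5 vs 5.25 → market A is larger by 2.25.

Market A, by 2.25.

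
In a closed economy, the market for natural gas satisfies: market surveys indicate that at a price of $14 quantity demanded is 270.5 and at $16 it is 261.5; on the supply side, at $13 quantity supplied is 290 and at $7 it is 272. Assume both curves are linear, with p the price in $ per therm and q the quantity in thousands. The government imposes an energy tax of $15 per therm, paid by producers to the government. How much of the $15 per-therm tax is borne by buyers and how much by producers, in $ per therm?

Demand slope: (261.5 − 270.5)/(16 − 14) = -4.5, so qd = 333.5 − 4.5p.
Supply slope: (272 − 290)/(7 − 13) = 3, so qs = 3p + 251.
Before the tax: set 333.5 − 4.5p = 3p + 251 → p* = $11, q* = 284.
With the tax collected from producers, supply shifts: qs = 3(p − 15) + 251.
New equilibrium: buyers pay $17, producers receive $2, q = 257. (Wedge: pb − ps = 15.)
Burden on buyers: $6; on producers: $9. (They sum to $15.)

Buyers bear $6 per therm; producers bear $9 per therm.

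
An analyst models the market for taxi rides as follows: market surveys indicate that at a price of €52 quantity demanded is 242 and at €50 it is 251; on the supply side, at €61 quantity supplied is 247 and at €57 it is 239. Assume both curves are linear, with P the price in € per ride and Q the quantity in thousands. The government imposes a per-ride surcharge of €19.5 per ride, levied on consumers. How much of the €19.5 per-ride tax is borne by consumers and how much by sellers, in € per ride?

Demand slope: (251 − 242)/(50 − 52) = -4.5, so Qd = 476 − 4.5P.
Supply slope: (239 − 247)/(57 − 61) = 2, so Qs = 2P + 125.
Without the tax, 476 − 4.5P = 2P + 125 gives 6.5P = 351, so P* = €54 and Q* = 233.
With the tax collected from consumers, demand (in seller-price terms) shifts: Qd = 476 − 4.5(P + 19.5).
Solving gives Q = 206 with consumers paying €60 and sellers receiving €40.5 (the €19.5 wedge).
Burden on consumers: €6; on sellers: €13.5. (They sum to €19.5.)
The less price-elastic side of the market bears the larger share of a per-unit tax.

Consumers bear €6 per ride; sellers bear €13.5 per ride.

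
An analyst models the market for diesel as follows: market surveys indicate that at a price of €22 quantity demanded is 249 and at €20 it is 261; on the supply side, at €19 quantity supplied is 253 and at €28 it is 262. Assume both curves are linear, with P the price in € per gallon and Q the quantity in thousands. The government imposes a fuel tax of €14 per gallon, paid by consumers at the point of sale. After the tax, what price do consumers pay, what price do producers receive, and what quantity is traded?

Demand slope: (261 − 249)/(20 − 22) = -6, so Qd = 381 − 6P.
Supply slope: (262 − 253)/(28 − 19) = 1, so Qs = P + 234.
Without the tax, 381 − 6P = P + 234 gives 7P = 147, so P* = €21 and Q* = 255.
With the tax collected from consumers, demand (in seller-price terms) shifts: Qd = 381 − 6(P + 14).
New equilibrium: consumers pay €23, producers receive €9, Q = 243. (Wedge: Pb − Ps = 14.)

Consumers pay €23; producers receive €9; quantity = 243.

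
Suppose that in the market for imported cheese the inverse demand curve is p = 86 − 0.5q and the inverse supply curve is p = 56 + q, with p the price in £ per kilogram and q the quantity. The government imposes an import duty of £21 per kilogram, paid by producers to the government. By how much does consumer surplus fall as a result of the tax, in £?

Inverting to q(p) form: qd = 172 − 2p; qs = p − 56.
Without the tax, 172 − 2p = p − 56 gives 3p = 228, so p* = £76 and q* = 20.
With the tax collected from producers, supply shifts: qs = (p − 21) − 56.
Solving gives q = 6 with buyers paying £83 and producers receiving £62 (the £21 wedge).
ΔCS is the trapezoid between Q = 6 and Q = 20 of height £7: ½ · (20 + 6) · 7 = £91.

Consumer surplus falls by £91.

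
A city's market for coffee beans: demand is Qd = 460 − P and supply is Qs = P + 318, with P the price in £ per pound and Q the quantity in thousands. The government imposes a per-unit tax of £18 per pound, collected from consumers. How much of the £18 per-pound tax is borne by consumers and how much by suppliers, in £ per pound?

Consumers bear £9 per pound; suppliers bear £9 per pound.

Before the tax: set 460 − P = P + 318 → P* = £71, Q* = 389.
With the tax collected from consumers, demand (in seller-price terms) shifts: Qd = 460 − (P + 18).
New equilibrium: consumers pay £80, suppliers receive £62, Q = 380. (Wedge: Pb − Ps = 18.)
Burden on consumers: £9; on suppliers: £9. (They sum to £18.)
The less price-elastic side of the market bears the larger share of a per-unit tax.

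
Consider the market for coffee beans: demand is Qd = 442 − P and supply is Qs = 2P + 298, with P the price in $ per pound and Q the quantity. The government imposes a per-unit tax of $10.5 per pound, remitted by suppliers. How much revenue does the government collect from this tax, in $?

Tax revenue = $4063.5.

Without the tax, 442 − P = 2P + 298 gives 3P = 144, so P* = $48 and Q* = 394.
With the tax collected from suppliers, supply shifts: Qs = 2(P − 10.5) + 298.
Solving gives Q = 387 with consumers paying $55 and suppliers receiving $44.5 (the $10.5 wedge).
Revenue = t · Q = 10.5 · 387 = $4063.5.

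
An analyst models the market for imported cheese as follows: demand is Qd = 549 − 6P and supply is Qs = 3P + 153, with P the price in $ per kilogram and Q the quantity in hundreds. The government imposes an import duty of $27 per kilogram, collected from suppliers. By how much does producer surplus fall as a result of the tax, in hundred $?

Without the tax, 549 − 6P = 3P + 153 gives 9P = 396, so P* = $44 and Q* = 285.
With the tax collected from suppliers, supply shifts: Qs = 3(P − 27) + 153.
New equilibrium: consumers pay $53, suppliers receive $26, Q = 231. (Wedge: Pb − Ps = 27.)
ΔPS is the trapezoid between Q = 231 and Q = 285 of height $18: ½ · (285 + 231) · 18 = $4644.

Producer surplus falls by $4644 hundred.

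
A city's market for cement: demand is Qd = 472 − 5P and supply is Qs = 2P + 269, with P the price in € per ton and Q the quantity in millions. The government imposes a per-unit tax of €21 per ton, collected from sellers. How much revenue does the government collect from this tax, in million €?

Tax revenue = €6237 million.

Before the tax: set 472 − 5P = 2P + 269 → P* = €29, Q* = 327.
With the tax collected from sellers, supply shifts: Qs = 2(P − 21) + 269.
Solving gives Q = 297 with buyers paying €35 and sellers receiving €14 (the €21 wedge).
Revenue = t · Q = 21 · 297 = €6237.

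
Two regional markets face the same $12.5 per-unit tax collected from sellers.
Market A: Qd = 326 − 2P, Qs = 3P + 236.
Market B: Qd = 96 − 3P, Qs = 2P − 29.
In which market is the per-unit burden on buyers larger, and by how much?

Market A, by $2.5.

Market A: pre-tax P* = $18, Q* = 290; post-tax Q = 275; per-unit burden on buyers = $7.5.
Market B: pre-tax P* = $25, Q* = 21; post-tax Q = 6; per-unit burden on buyers = $5.
Difference: $7.5 vs $5 → market A is larger by $2.5.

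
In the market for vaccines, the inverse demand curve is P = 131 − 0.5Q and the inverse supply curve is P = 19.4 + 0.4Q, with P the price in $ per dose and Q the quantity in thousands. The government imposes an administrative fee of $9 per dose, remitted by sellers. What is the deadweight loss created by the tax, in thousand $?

Deadweight loss = $45 thousand.

Inverting to Q(P) form: Qd = 262 − 2P; Qs = 2.5P − 48.5.
Without the tax, 262 − 2P = 2.5P − 48.5 gives 4.5P = 310.5, so P* = $69 and Q* = 124.
With the tax collected from sellers, supply shifts: Qs = 2.5(P − 9) − 48.5.
New equilibrium: consumers pay $74, sellers receive $65, Q = 114. (Wedge: Pb − Ps = 9.)
Quantity falls by |ΔQ| = |124 − 114| = 10.
DWL = ½ · t · |ΔQ| = ½ · 9 · 10 = $45.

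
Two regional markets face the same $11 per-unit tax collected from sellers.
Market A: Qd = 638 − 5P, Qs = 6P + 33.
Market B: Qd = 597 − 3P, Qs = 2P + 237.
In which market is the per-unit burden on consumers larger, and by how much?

Market A: pre-tax P* = $55, Q* = 363; post-tax Q = 333; per-unit burden on consumers = $6.
Market B: pre-tax P* = $72, Q* = 381; post-tax Q = 367.8; per-unit burden on consumers = $4.4.
Difference: $6 vs $4.4 → market A is larger by $1.6.

Market A, by $1.6.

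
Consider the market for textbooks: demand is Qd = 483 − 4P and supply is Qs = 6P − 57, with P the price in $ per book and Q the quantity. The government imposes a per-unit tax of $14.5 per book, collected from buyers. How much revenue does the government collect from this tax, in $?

Without the tax, 483 − 4P = 6P − 57 gives 10P = 540, so P* = $54 and Q* = 267.
With the tax collected from buyers, demand (in seller-price terms) shifts: Qd = 483 − 4(P + 14.5).
Solving gives Q = 232.2 with buyers paying $62.7 and suppliers receiving $48.2 (the $14.5 wedge).
Revenue = t · Q = 14.5 · 232.2 = $3366.9.

Tax revenue = $3366.9.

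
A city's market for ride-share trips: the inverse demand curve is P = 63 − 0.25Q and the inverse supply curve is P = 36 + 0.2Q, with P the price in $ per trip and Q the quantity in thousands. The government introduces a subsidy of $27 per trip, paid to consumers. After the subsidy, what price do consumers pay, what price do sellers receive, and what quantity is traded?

Consumers pay $33; sellers receive $60; quantity = 120.

Inverting to Q(P) form: Qd = 252 − 4P; Qs = 5P − 180.
Without the subsidy, 252 − 4P = 5P − 180 gives 9P = 432, so P* = $48 and Q* = 60.
With a per-unit subsidy paid to consumers, each effectively pays P − 27, so demand becomes Qd = 252 − 4(P − 27).
Solving gives Q = 120 with consumers paying $33 and sellers receiving $60 (the $27 wedge).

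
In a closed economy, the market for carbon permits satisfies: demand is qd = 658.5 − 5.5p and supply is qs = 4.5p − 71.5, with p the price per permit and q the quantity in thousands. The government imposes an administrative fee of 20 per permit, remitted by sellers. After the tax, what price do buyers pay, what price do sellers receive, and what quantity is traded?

Buyers pay 82; sellers receive 62; quantity = 207.5.

Before the tax: set 658.5 − 5.5p = 4.5p − 71.5 → p* = 73, q* = 257.
With the tax collected from sellers, supply shifts: qs = 4.5(p − 20) − 71.5.
Solving gives q = 207.5 with buyers paying 82 and sellers receiving 62 (the 20 wedge).
The less price-elastic side of the market bears the larger share of a per-unit tax.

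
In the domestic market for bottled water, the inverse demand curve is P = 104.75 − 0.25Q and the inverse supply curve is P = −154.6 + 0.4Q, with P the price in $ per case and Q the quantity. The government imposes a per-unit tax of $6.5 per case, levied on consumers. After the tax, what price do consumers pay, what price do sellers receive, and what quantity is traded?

Inverting to Q(P) form: Qd = 419 − 4P; Qs = 2.5P + 386.5.
Without the tax, 419 − 4P = 2.5P + 386.5 gives 6.5P = 32.5, so P* = $5 and Q* = 399.
With the tax collected from consumers, demand (in seller-price terms) shifts: Qd = 419 − 4(P + 6.5).
Solving gives Q = 389 with consumers paying $7.5 and sellers receiving $1 (the $6.5 wedge).

Consumers pay $7.5; sellers receive $1; quantity = 389.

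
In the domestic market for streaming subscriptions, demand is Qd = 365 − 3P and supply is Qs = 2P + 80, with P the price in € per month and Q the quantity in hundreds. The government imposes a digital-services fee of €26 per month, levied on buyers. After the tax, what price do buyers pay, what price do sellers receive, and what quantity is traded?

Buyers pay €67.4; sellers receive €41.4; quantity = 162.8.

Before the tax: set 365 − 3P = 2P + 80 → P* = €57, Q* = 194.
With the tax collected from buyers, demand (in seller-price terms) shifts: Qd = 365 − 3(P + 26).
Solving gives Q = 162.8 with buyers paying €67.4 and sellers receiving €41.4 (the €26 wedge).
The less price-elastic side of the market bears the larger share of a per-unit tax.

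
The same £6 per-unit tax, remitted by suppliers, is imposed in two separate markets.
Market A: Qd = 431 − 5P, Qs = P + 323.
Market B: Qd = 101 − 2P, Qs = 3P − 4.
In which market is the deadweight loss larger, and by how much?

Market A: pre-tax P* = £18, Q* = 341; post-tax Q = 336; deadweight loss = £15.
Market B: pre-tax P* = £21, Q* = 59; post-tax Q = 51.8; deadweight loss = £21.6.
Difference: £15 vs £21.6 → market B is larger by £6.6.

Market B, by £6.6.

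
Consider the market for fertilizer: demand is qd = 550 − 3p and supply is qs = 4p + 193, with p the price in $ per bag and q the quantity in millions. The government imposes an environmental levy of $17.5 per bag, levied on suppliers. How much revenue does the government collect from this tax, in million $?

Tax revenue = $6422.5 million.

Before the tax: set 550 − 3p = 4p + 193 → p* = $51, q* = 397.
With the tax collected from suppliers, supply shifts: qs = 4(p − 17.5) + 193.
Solving gives q = 367 with consumers paying $61 and suppliers receiving $43.5 (the $17.5 wedge).
Revenue = t · Q = 17.5 · 367 = $6422.5.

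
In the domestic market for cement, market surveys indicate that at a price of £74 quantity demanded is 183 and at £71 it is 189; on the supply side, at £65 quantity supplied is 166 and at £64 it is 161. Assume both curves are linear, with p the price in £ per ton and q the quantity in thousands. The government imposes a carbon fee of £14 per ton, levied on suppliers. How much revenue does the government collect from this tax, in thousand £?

Demand slope: (189 − 183)/(71 − 74) = -2, so qd = 331 − 2p.
Supply slope: (161 − 166)/(64 − 65) = 5, so qs = 5p − 159.
Without the tax, 331 − 2p = 5p − 159 gives 7p = 490, so p* = £70 and q* = 191.
With the tax collected from suppliers, supply shifts: qs = 5(p − 14) − 159.
Solving gives q = 171 with buyers paying £80 and suppliers receiving £66 (the £14 wedge).
Revenue = t · Q = 14 · 171 = £2394.

Tax revenue = £2394 thousand.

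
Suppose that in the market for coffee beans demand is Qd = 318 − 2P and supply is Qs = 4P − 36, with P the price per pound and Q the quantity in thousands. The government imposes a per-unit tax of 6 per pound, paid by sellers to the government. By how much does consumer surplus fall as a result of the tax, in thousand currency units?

Consumer surplus falls by 784 thousand.

Without the tax, 318 − 2P = 4P − 36 gives 6P = 354, so P* = 59 and Q* = 200.
With the tax collected from sellers, supply shifts: Qs = 4(P − 6) − 36.
New equilibrium: buyers pay 63, sellers receive 57, Q = 192. (Wedge: Pb − Ps = 6.)
ΔCS is the trapezoid between Q = 192 and Q = 200 of height 4: ½ · (200 + 192) · 4 = 784.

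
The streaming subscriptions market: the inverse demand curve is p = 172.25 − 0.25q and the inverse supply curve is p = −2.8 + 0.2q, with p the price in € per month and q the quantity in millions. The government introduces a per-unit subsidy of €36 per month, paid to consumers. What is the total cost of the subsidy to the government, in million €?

Rewrite in direct form: qd = 689 − 4p and qs = 5p + 14.
Before the subsidy: set 689 − 4p = 5p + 14 → p* = €75, q* = 389.
With a per-unit subsidy paid to consumers, each effectively pays p − 36, so demand becomes qd = 689 − 4(p − 36).
New equilibrium: consumers pay €55, suppliers receive €91, q = 469. (Wedge: pb − ps = −36.)
Outlay = t · Q = 36 · 469 = €16884.

Government outlay = €16884 million.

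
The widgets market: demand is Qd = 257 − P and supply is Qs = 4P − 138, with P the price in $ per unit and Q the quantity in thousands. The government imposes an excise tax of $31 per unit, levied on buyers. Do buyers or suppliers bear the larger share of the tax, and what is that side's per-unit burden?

Without the tax, 257 − P = 4P − 138 gives 5P = 395, so P* = $79 and Q* = 178.
With the tax collected from buyers, demand (in seller-price terms) shifts: Qd = 257 − (P + 31).
New equilibrium: buyers pay $103.8, suppliers receive $72.8, Q = 153.2. (Wedge: Pb − Ps = 31.)
Per-unit burden: buyers $24.8, suppliers $6.2.
Buyers take the larger share because demand is less price-elastic here (demand slope 1 vs supply slope 4).
The less price-elastic side of the market bears the larger share of a per-unit tax.

Buyers bear the larger share: $24.8 per unit.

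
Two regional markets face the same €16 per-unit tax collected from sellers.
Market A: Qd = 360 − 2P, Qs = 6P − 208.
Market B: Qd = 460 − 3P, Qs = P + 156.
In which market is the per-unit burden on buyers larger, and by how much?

Market A: pre-tax P* = €71, Q* = 218; post-tax Q = 194; per-unit burden on buyers = €12.
Market B: pre-tax P* = €76, Q* = 232; post-tax Q = 220; per-unit burden on buyers = €4.
Difference: €12 vs €4 → market A is larger by €8.

Market A, by €8.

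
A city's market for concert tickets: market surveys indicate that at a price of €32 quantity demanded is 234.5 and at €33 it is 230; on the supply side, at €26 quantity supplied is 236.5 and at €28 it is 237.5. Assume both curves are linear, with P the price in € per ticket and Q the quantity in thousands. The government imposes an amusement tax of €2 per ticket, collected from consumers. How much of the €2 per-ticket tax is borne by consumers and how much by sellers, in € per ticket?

Consumers bear €0.2 per ticket; sellers bear €1.8 per ticket.

Demand slope: (230 − 234.5)/(33 − 32) = -4.5, so Qd = 378.5 − 4.5P.
Supply slope: (237.5 − 236.5)/(28 − 26) = 0.5, so Qs = 0.5P + 223.5.
Without the tax, 378.5 − 4.5P = 0.5P + 223.5 gives 5P = 155, so P* = €31 and Q* = 239.
With the tax collected from consumers, demand (in seller-price terms) shifts: Qd = 378.5 − 4.5(P + 2).
Solving gives Q = 238.1 with consumers paying €31.2 and sellers receiving €29.2 (the €2 wedge).
Burden on consumers: €0.2; on sellers: €1.8. (They sum to €2.)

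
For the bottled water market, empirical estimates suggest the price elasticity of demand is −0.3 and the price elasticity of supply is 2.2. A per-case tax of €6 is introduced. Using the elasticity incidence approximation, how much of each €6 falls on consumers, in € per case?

Consumers bear ≈ €5.28 per case.

Incidence ratio: consumers' share ≈ εs / (εs + |εd|) = 2.2 / (2.2 + 0.3) = 0.88.
So consumers bear ≈ 0.88 × €6 = €5.28; suppliers bear €0.72.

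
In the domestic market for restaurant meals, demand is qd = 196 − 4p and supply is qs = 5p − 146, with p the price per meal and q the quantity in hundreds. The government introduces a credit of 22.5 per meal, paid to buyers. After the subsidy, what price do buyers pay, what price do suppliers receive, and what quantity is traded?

Before the subsidy: set 196 − 4p = 5p − 146 → p* = 38, q* = 44.
With a per-unit subsidy paid to buyers, each effectively pays p − 22.5, so demand becomes qd = 196 − 4(p − 22.5).
Solving gives q = 94 with buyers paying 25.5 and suppliers receiving 48 (the 22.5 wedge).

Buyers pay 25.5; suppliers receive 48; quantity = 94.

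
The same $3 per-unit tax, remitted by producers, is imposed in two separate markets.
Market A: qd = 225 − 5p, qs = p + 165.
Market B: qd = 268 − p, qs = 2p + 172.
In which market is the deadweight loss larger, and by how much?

Market A, by $0.75.

Market A: pre-tax p* = $10, q* = 175; post-tax q = 172.5; deadweight loss = $3.75.
Market B: pre-tax p* = $32, q* = 236; post-tax q = 234; deadweight loss = $3.
Difference: $3.75 vs $3 → market A is larger by $0.75.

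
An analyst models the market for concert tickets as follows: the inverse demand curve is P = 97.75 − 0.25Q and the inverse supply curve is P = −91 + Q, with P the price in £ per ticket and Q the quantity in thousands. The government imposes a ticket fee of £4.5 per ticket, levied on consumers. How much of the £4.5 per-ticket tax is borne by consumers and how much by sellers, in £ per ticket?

Consumers bear £0.9 per ticket; sellers bear £3.6 per ticket.

Inverting to Q(P) form: Qd = 391 − 4P; Qs = P + 91.
Before the tax: set 391 − 4P = P + 91 → P* = £60, Q* = 151.
With the tax collected from consumers, demand (in seller-price terms) shifts: Qd = 391 − 4(P + 4.5).
New equilibrium: consumers pay £60.9, sellers receive £56.4, Q = 147.4. (Wedge: Pb − Ps = 4.5.)
Burden on consumers: £0.9; on sellers: £3.6. (They sum to £4.5.)
The less price-elastic side of the market bears the larger share of a per-unit tax.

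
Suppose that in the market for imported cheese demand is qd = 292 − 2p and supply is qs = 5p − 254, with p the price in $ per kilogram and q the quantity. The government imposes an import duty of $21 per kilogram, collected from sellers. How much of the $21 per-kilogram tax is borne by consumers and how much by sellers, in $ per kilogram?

Before the tax: set 292 − 2p = 5p − 254 → p* = $78, q* = 136.
With the tax collected from sellers, supply shifts: qs = 5(p − 21) − 254.
New equilibrium: consumers pay $93, sellers receive $72, q = 106. (Wedge: pb − ps = 21.)
Burden on consumers: $15; on sellers: $6. (They sum to $21.)
The less price-elastic side of the market bears the larger share of a per-unit tax.

Consumers bear $15 per kilogram; sellers bear $6 per kilogram.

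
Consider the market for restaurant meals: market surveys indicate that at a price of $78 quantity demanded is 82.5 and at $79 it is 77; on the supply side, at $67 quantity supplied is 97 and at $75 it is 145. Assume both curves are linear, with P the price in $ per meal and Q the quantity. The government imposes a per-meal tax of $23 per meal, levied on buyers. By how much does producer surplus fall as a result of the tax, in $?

Producer surplus falls by $968.

Demand slope: (77 − 82.5)/(79 − 78) = -5.5, so Qd = 511.5 − 5.5P.
Supply slope: (145 − 97)/(75 − 67) = 6, so Qs = 6P − 305.
Without the tax, 511.5 − 5.5P = 6P − 305 gives 11.5P = 816.5, so P* = $71 and Q* = 121.
With the tax collected from buyers, demand (in seller-price terms) shifts: Qd = 511.5 − 5.5(P + 23).
New equilibrium: buyers pay $83, sellers receive $60, Q = 55. (Wedge: Pb − Ps = 23.)
ΔPS is the trapezoid between Q = 55 and Q = 121 of height $11: ½ · (121 + 55) · 11 = $968.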